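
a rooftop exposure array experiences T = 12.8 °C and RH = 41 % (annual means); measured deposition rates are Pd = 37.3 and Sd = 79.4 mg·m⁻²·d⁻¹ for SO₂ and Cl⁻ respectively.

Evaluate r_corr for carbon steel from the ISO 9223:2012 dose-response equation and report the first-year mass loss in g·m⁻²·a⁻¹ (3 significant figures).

r_corr = 256 g·m⁻²·a⁻¹

carbon steel: f(T) = -0.054·(T−10) [T>10 °C] = -0.1512
  Pd branch = 1.77·Pd^0.52·e^(0.02·RH+f) = 22.68 μm/a
  Cl⁻ term: 0.102·79.4^0.62·exp(0.033·41+0.04·12.8) = 9.919
  r_corr = 22.68 + 9.919 = 32.6 μm/a
Convert to mass loss: 32.6 μm/a × 7.85 g/cm³ = 255.9 g·m⁻²·a⁻¹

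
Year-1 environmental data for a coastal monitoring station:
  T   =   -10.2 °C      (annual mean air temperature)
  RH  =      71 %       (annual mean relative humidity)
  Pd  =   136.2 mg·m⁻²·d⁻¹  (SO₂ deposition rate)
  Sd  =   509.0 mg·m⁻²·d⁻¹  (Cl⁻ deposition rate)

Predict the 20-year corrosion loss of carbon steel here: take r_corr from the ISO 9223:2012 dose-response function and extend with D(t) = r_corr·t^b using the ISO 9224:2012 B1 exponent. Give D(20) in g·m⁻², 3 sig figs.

D(20) = 1.44e+03 g·m⁻²

carbon steel: T≤10 °C ⇒ hinge +0.150·(-10.2−10) = -3.0300
  SO₂ term: 1.77·136.2^0.52·exp(0.02·71-3.0300) = 4.555
  Cl⁻ term: 0.102·509.0^0.62·exp(0.033·71+0.04·-10.2) = 33.66
  r_corr = 4.555 + 33.66 = 38.22 μm/a
Long-term exponent b (ISO 9224 Table 2, B1) = 0.523
  D(20) = 38.22 × 20^0.523 = 38.22 × 4.791 = 183.1 μm
  Mass loss = 183.1 μm × 7.85 g/cm³ = 1437 g·m⁻²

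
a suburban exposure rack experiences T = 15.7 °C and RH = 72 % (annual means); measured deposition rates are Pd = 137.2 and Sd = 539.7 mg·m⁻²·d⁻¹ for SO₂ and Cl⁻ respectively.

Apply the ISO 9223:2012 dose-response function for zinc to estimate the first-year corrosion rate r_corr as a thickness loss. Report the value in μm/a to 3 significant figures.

zinc: T>10 °C ⇒ hinge -0.071·(15.7−10) = -0.4047
  SO₂ term: 0.0129·137.2^0.44·exp(0.046·72-0.4047) = 2.059
  Cl⁻ term: 0.0175·539.7^0.57·exp(0.008·72+0.085·15.7) = 4.267
  sum: 2.059 + 4.267 → r_corr = 6.326 μm/a

r_corr = 6.33 μm/a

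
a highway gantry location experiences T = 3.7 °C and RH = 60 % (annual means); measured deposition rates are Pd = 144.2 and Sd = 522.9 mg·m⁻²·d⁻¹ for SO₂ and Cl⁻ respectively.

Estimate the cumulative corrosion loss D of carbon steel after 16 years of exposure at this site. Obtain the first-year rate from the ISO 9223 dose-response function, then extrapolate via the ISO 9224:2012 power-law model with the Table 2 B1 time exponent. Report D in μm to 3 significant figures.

carbon steel: T≤10 °C ⇒ hinge +0.150·(3.7−10) = -0.9450
  sulphur-dioxide contribution → 30.3 μm/a
  chloride contribution → 41.51 μm/a
  ⇒ r_corr(carbon steel) = 71.81 μm/a
ISO 9224: D(t) = r_corr · t^b with b = 0.523 (carbon steel, B1)
  D(16) = 71.81 × 16^0.523 = 71.81 × 4.263 = 306.2 μm

D(16) = 306 μm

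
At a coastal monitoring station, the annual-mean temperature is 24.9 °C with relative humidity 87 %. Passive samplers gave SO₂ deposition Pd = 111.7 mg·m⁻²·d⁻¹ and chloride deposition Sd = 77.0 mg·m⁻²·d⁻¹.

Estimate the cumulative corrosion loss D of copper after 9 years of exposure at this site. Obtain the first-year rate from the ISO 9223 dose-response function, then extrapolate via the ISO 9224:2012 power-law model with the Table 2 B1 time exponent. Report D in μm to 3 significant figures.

copper: f(T) = -0.080·(T−10) [T>10 °C] = -1.1920
  SO₂ term: 0.0053·111.7^0.26·exp(0.059·87-1.1920) = 0.9297
  Sd branch = 0.01025·Sd^0.27·e^(0.036·RH+0.049·T) = 2.571 μm/a
  sum: 0.9297 + 2.571 → r_corr = 3.501 μm/a
ISO 9224: D(t) = r_corr · t^b with b = 0.667 (copper, B1)
  D(9) = 3.501 × 9^0.667 = 3.501 × 4.33 = 15.16 μm

D(9) = 15.2 μm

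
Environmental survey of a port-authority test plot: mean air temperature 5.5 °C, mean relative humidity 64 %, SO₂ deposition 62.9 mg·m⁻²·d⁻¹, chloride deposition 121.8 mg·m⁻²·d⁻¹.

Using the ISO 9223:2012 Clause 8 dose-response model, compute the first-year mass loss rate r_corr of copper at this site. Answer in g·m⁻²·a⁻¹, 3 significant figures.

copper: f(T) = +0.126·(T−10) [T≤10 °C] = -0.5670
  SO₂ term: 0.0053·62.9^0.26·exp(0.059·64-0.5670) = 0.3851
  Cl⁻ term: 0.01025·121.8^0.27·exp(0.036·64+0.049·5.5) = 0.4915
  r_corr = 0.3851 + 0.4915 = 0.8766 μm/a
Convert to mass loss: 0.8766 μm/a × 8.96 g/cm³ = 7.854 g·m⁻²·a⁻¹

r_corr = 7.85 g·m⁻²·a⁻¹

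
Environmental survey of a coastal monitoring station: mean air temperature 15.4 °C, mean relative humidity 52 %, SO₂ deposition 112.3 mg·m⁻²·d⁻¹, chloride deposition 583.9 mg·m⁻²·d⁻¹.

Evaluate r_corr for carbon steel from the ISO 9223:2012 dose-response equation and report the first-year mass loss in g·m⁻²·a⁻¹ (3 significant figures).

carbon steel: temperature factor f = -0.054·(5.4) = -0.2916
  Pd branch = 1.77·Pd^0.52·e^(0.02·RH+f) = 43.57 μm/a
  Cl⁻ term: 0.102·583.9^0.62·exp(0.033·52+0.04·15.4) = 54.51
  r_corr = 43.57 + 54.51 = 98.08 μm/a
Convert to mass loss: 98.08 μm/a × 7.85 g/cm³ = 770 g·m⁻²·a⁻¹

r_corr = 770 g·m⁻²·a⁻¹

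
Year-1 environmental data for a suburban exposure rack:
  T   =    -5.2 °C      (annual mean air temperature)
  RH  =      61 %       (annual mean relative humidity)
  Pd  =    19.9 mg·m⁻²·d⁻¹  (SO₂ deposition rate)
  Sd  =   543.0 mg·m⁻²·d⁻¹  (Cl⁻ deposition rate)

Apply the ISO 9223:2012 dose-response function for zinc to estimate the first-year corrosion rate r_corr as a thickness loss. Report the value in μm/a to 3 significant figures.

zinc: f(T) = +0.038·(T−10) [T≤10 °C] = -0.5776
  Pd branch = 0.0129·Pd^0.44·e^(0.046·RH+f) = 0.4465 μm/a
  Sd branch = 0.0175·Sd^0.57·e^(0.008·RH+0.085·T) = 0.6635 μm/a
  sum: 0.4465 + 0.6635 → r_corr = 1.11 μm/a

r_corr = 1.11 μm/a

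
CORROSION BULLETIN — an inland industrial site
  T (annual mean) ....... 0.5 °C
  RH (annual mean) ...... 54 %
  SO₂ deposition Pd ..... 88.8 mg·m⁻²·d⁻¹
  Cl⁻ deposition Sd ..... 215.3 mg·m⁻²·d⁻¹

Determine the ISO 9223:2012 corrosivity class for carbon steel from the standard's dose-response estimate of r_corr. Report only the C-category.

C3

carbon steel: T≤10 °C ⇒ hinge +0.150·(0.5−10) = -1.4250
  sulphur-dioxide contribution → 12.92 μm/a
  chloride contribution → 17.29 μm/a
  ⇒ r_corr(carbon steel) = 30.21 μm/a
ISO 9223 Table 2 (carbon steel): 25 < 30.2 ≤ 50 μm/a ⇒ C3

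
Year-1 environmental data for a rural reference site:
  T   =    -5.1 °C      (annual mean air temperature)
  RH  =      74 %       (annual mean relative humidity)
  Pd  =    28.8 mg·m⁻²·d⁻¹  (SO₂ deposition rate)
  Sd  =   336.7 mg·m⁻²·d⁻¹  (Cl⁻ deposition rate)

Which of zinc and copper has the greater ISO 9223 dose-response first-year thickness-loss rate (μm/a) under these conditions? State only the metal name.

zinc

zinc: temperature factor f = +0.038·(-15.1) = -0.5738
  Pd branch = 0.0129·Pd^0.44·e^(0.046·RH+f) = 0.9591 μm/a
  Cl⁻ term: 0.0175·336.7^0.57·exp(0.008·74+0.085·-5.1) = 0.5655
  sum: 0.9591 + 0.5655 → r_corr = 1.525 μm/a
copper: f(T) = +0.126·(T−10) [T≤10 °C] = -1.9026
  Pd branch = 0.0053·Pd^0.26·e^(0.059·RH+f) = 0.1491 μm/a
  Sd branch = 0.01025·Sd^0.27·e^(0.036·RH+0.049·T) = 0.5515 μm/a
  sum: 0.1491 + 0.5515 → r_corr = 0.7006 μm/a
Ordering by μm/a: zinc (1.52) > copper (0.701)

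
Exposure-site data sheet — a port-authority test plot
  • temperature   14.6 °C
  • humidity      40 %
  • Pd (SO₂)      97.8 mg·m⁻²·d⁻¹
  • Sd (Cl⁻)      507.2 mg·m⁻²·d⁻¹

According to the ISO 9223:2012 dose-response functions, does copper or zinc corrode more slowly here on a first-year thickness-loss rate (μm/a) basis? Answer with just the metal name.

copper: T>10 °C ⇒ hinge -0.080·(14.6−10) = -0.3680
  sulphur-dioxide contribution → 0.1279 μm/a
  chloride contribution → 0.4756 μm/a
  ⇒ r_corr(copper) = 0.6035 μm/a
zinc: temperature factor f = -0.071·(4.6) = -0.3266
  sulphur-dioxide contribution → 0.4401 μm/a
  chloride contribution → 2.904 μm/a
  total first-year rate 3.344 μm/a
Ordering by μm/a: zinc (3.34) > copper (0.603)

copper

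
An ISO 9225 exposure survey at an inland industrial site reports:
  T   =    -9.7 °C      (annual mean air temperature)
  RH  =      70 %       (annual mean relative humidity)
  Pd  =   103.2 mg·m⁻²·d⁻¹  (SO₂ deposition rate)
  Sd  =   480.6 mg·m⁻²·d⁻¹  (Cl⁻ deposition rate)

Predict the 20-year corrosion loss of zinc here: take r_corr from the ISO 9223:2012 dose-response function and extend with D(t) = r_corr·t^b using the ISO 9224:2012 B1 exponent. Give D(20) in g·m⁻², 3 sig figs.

zinc: T≤10 °C ⇒ hinge +0.038·(-9.7−10) = -0.7486
  SO₂ term: 0.0129·103.2^0.44·exp(0.046·70-0.7486) = 1.175
  Cl⁻ term: 0.0175·480.6^0.57·exp(0.008·70+0.085·-9.7) = 0.4537
  r_corr = 1.175 + 0.4537 = 1.628 μm/a
Long-term exponent b (ISO 9224 Table 2, B1) = 0.813
  D(20) = 1.628 × 20^0.813 = 1.628 × 11.42 = 18.6 μm
  Mass loss = 18.6 μm × 7.14 g/cm³ = 132.8 g·m⁻²

D(20) = 133 g·m⁻²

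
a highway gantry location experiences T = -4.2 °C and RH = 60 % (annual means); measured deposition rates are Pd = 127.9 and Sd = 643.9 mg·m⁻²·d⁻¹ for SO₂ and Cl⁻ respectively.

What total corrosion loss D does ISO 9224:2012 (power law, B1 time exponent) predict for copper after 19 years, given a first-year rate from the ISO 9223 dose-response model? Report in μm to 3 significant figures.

copper: f(T) = +0.126·(T−10) [T≤10 °C] = -1.7892
  sulphur-dioxide contribution → 0.1078 μm/a
  chloride contribution → 0.4148 μm/a
  ⇒ r_corr(copper) = 0.5225 μm/a
Power-law: D(19) = r_corr · 19^0.667
  D(19) = 0.5225 × 19^0.667 = 0.5225 × 7.127 = 3.724 μm

D(19) = 3.72 μm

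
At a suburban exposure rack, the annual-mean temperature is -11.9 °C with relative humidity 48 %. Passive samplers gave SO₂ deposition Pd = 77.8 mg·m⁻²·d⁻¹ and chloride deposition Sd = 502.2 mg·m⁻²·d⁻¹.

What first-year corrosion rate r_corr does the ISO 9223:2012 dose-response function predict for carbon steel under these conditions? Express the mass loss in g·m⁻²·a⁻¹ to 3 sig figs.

carbon steel: T≤10 °C ⇒ hinge +0.150·(-11.9−10) = -3.2850
  SO₂ term: 1.77·77.8^0.52·exp(0.02·48-3.2850) = 1.666
  Cl⁻ term: 0.102·502.2^0.62·exp(0.033·48+0.04·-11.9) = 14.6
  sum: 1.666 + 14.6 → r_corr = 16.27 μm/a
Convert to mass loss: 16.27 μm/a × 7.85 g/cm³ = 127.7 g·m⁻²·a⁻¹

r_corr = 128 g·m⁻²·a⁻¹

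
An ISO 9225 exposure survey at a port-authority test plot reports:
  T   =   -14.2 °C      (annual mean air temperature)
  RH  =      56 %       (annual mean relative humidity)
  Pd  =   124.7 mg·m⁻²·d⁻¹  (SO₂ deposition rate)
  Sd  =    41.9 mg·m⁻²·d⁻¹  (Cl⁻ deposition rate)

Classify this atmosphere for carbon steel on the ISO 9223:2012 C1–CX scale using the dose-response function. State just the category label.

carbon steel: temperature factor f = +0.150·(-24.2) = -3.6300
  sulphur-dioxide contribution → 1.769 μm/a
  chloride contribution → 3.718 μm/a
  ⇒ r_corr(carbon steel) = 5.487 μm/a
ISO 9223 Table 2 (carbon steel): 1.3 < 5.49 ≤ 25 μm/a ⇒ C2

C2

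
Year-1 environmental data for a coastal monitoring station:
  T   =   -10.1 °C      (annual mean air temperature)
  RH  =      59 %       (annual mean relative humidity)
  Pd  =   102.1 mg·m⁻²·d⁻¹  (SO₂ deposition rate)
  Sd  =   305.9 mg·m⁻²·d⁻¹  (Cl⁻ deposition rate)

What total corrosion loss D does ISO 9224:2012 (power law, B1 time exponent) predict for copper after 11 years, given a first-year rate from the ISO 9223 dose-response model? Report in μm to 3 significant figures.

D(11) = 1.44 μm

copper: T≤10 °C ⇒ hinge +0.126·(-10.1−10) = -2.5326
  Pd branch = 0.0053·Pd^0.26·e^(0.059·RH+f) = 0.04555 μm/a
  Cl⁻ term: 0.01025·305.9^0.27·exp(0.036·59+0.049·-10.1) = 0.2451
  r_corr = 0.04555 + 0.2451 = 0.2906 μm/a
Power-law: D(11) = r_corr · 11^0.667
  D(11) = 0.2906 × 11^0.667 = 0.2906 × 4.95 = 1.439 μm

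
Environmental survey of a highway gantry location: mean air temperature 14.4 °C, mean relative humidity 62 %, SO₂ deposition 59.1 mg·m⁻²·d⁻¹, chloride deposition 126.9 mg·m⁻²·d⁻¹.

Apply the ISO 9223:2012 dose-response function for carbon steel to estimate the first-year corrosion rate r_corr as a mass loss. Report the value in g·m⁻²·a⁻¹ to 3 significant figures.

carbon steel: T>10 °C ⇒ hinge -0.054·(14.4−10) = -0.2376
  Pd branch = 1.77·Pd^0.52·e^(0.02·RH+f) = 40.23 μm/a
  Cl⁻ term: 0.102·126.9^0.62·exp(0.033·62+0.04·14.4) = 28.28
  r_corr = 40.23 + 28.28 = 68.51 μm/a
Convert to mass loss: 68.51 μm/a × 7.85 g/cm³ = 537.8 g·m⁻²·a⁻¹

r_corr = 538 g·m⁻²·a⁻¹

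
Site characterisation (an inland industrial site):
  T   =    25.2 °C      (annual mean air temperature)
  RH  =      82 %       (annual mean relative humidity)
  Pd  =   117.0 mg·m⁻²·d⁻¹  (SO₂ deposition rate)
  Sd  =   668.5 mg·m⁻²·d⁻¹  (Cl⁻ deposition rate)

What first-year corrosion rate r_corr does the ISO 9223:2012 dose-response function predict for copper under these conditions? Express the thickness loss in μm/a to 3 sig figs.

r_corr = 4.59 μm/a

copper: temperature factor f = -0.080·(15.2) = -1.2160
  Pd branch = 0.0053·Pd^0.26·e^(0.059·RH+f) = 0.6839 μm/a
  Sd branch = 0.01025·Sd^0.27·e^(0.036·RH+0.049·T) = 3.907 μm/a
  sum: 0.6839 + 3.907 → r_corr = 4.591 μm/a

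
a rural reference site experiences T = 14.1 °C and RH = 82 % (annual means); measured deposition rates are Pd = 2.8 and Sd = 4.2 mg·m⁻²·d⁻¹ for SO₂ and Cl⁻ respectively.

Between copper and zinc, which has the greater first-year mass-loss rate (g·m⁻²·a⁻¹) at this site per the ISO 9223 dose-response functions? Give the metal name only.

copper: T>10 °C ⇒ hinge -0.080·(14.1−10) = -0.3280
  Pd branch = 0.0053·Pd^0.26·e^(0.059·RH+f) = 0.6298 μm/a
  Sd branch = 0.01025·Sd^0.27·e^(0.036·RH+0.049·T) = 0.5769 μm/a
  sum: 0.6298 + 0.5769 → r_corr = 1.207 μm/a
  mass loss = 1.207 μm/a × 8.96 g/cm³ = 10.81 g·m⁻²·a⁻¹
zinc: T>10 °C ⇒ hinge -0.071·(14.1−10) = -0.2911
  Pd branch = 0.0129·Pd^0.44·e^(0.046·RH+f) = 0.6593 μm/a
  Cl⁻ term: 0.0175·4.2^0.57·exp(0.008·82+0.085·14.1) = 0.2533
  sum: 0.6593 + 0.2533 → r_corr = 0.9126 μm/a
  mass loss = 0.9126 μm/a × 7.14 g/cm³ = 6.516 g·m⁻²·a⁻¹
Ordering by g·m⁻²·a⁻¹: copper (10.8) > zinc (6.52)

copper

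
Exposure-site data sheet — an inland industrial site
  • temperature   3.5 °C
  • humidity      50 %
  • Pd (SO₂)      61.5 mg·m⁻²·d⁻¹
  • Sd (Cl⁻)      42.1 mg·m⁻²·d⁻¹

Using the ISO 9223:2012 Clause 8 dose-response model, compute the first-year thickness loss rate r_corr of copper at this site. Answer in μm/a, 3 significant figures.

copper: T≤10 °C ⇒ hinge +0.126·(3.5−10) = -0.8190
  Pd branch = 0.0053·Pd^0.26·e^(0.059·RH+f) = 0.1303 μm/a
  Sd branch = 0.01025·Sd^0.27·e^(0.036·RH+0.049·T) = 0.2021 μm/a
  r_corr = 0.1303 + 0.2021 = 0.3323 μm/a

r_corr = 0.332 μm/a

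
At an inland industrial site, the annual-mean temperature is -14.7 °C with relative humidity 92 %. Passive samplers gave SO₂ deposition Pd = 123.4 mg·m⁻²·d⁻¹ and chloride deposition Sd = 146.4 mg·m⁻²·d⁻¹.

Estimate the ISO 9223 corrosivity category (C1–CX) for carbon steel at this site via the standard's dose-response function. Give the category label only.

C3

carbon steel: temperature factor f = +0.150·(-24.7) = -3.7050
  Pd branch = 1.77·Pd^0.52·e^(0.02·RH+f) = 3.353 μm/a
  Sd branch = 0.102·Sd^0.62·e^(0.033·RH+0.04·T) = 25.97 μm/a
  r_corr = 3.353 + 25.97 = 29.32 μm/a
ISO 9223 Table 2 (carbon steel): 25 < 29.3 ≤ 50 μm/a ⇒ C3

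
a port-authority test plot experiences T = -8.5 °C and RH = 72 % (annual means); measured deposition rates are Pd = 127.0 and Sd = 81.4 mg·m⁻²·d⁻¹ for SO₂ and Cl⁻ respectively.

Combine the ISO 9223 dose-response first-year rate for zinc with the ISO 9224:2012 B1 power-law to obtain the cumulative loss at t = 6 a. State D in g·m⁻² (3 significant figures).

D(6) = 50.9 g·m⁻²

zinc: T≤10 °C ⇒ hinge +0.038·(-8.5−10) = -0.7030
  sulphur-dioxide contribution → 1.477 μm/a
  chloride contribution → 0.1856 μm/a
  total first-year rate 1.662 μm/a
ISO 9224: D(t) = r_corr · t^b with b = 0.813 (zinc, B1)
  D(6) = 1.662 × 6^0.813 = 1.662 × 4.292 = 7.135 μm
  Mass loss = 7.135 μm × 7.14 g/cm³ = 50.94 g·m⁻²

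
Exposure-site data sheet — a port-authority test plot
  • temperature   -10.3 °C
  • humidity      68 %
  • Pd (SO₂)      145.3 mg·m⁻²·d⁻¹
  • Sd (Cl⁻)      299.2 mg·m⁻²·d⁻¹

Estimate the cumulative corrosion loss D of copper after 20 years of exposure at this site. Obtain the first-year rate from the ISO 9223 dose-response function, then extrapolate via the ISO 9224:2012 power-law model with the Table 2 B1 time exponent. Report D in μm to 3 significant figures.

D(20) = 3.07 μm

copper: f(T) = +0.126·(T−10) [T≤10 °C] = -2.5578
  Pd branch = 0.0053·Pd^0.26·e^(0.059·RH+f) = 0.0828 μm/a
  Cl⁻ term: 0.01025·299.2^0.27·exp(0.036·68+0.049·-10.3) = 0.3336
  r_corr = 0.0828 + 0.3336 = 0.4164 μm/a
Long-term exponent b (ISO 9224 Table 2, B1) = 0.667
  D(20) = 0.4164 × 20^0.667 = 0.4164 × 7.375 = 3.071 μm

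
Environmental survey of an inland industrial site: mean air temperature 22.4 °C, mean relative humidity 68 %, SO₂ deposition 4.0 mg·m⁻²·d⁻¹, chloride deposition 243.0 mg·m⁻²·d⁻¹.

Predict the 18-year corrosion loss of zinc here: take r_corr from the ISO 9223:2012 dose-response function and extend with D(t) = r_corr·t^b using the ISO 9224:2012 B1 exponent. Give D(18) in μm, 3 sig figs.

D(18) = 50.9 μm

zinc: temperature factor f = -0.071·(12.4) = -0.8804
  SO₂ term: 0.0129·4.0^0.44·exp(0.046·68-0.8804) = 0.2247
  Cl⁻ term: 0.0175·243.0^0.57·exp(0.008·68+0.085·22.4) = 4.634
  sum: 0.2247 + 4.634 → r_corr = 4.859 μm/a
ISO 9224: D(t) = r_corr · t^b with b = 0.813 (zinc, B1)
  D(18) = 4.859 × 18^0.813 = 4.859 × 10.48 = 50.94 μm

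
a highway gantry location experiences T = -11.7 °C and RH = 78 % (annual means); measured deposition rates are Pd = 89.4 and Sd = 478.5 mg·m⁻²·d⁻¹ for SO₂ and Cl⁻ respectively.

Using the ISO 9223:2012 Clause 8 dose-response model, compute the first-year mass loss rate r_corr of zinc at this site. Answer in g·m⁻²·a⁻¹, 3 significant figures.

zinc: f(T) = +0.038·(T−10) [T≤10 °C] = -0.8246
  sulphur-dioxide contribution → 1.477 μm/a
  chloride contribution → 0.4071 μm/a
  ⇒ r_corr(zinc) = 1.884 μm/a
Convert to mass loss: 1.884 μm/a × 7.14 g/cm³ = 13.45 g·m⁻²·a⁻¹

r_corr = 13.5 g·m⁻²·a⁻¹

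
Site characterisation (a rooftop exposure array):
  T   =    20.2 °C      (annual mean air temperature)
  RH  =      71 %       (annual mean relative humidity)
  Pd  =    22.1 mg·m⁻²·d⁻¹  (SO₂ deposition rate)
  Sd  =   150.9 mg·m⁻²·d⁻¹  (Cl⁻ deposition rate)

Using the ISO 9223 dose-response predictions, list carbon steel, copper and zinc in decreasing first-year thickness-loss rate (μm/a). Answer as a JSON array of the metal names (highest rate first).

carbon steel: f(T) = -0.054·(T−10) [T>10 °C] = -0.5508
  Pd branch = 1.77·Pd^0.52·e^(0.02·RH+f) = 21.11 μm/a
  Sd branch = 0.102·Sd^0.62·e^(0.033·RH+0.04·T) = 53.44 μm/a
  r_corr = 21.11 + 53.44 = 74.55 μm/a
copper: f(T) = -0.080·(T−10) [T>10 °C] = -0.8160
  SO₂ term: 0.0053·22.1^0.26·exp(0.059·71-0.8160) = 0.3457
  Sd branch = 0.01025·Sd^0.27·e^(0.036·RH+0.049·T) = 1.377 μm/a
  sum: 0.3457 + 1.377 → r_corr = 1.723 μm/a
zinc: temperature factor f = -0.071·(10.2) = -0.7242
  Pd branch = 0.0129·Pd^0.44·e^(0.046·RH+f) = 0.6398 μm/a
  Sd branch = 0.0175·Sd^0.57·e^(0.008·RH+0.085·T) = 3.001 μm/a
  sum: 0.6398 + 3.001 → r_corr = 3.641 μm/a
Ordering by μm/a: carbon steel (74.6) > zinc (3.64) > copper (1.72)

["carbon steel", "zinc", "copper"]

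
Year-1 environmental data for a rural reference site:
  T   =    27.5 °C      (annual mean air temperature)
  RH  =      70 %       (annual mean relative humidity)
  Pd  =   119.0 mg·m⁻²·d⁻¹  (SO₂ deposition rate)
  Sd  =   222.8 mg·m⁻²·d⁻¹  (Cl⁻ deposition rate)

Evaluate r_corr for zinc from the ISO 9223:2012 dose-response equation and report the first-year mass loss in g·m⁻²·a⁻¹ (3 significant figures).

r_corr = 54.8 g·m⁻²·a⁻¹

zinc: T>10 °C ⇒ hinge -0.071·(27.5−10) = -1.2425
  SO₂ term: 0.0129·119.0^0.44·exp(0.046·70-1.2425) = 0.7632
  Cl⁻ term: 0.0175·222.8^0.57·exp(0.008·70+0.085·27.5) = 6.914
  sum: 0.7632 + 6.914 → r_corr = 7.677 μm/a
Convert to mass loss: 7.677 μm/a × 7.14 g/cm³ = 54.81 g·m⁻²·a⁻¹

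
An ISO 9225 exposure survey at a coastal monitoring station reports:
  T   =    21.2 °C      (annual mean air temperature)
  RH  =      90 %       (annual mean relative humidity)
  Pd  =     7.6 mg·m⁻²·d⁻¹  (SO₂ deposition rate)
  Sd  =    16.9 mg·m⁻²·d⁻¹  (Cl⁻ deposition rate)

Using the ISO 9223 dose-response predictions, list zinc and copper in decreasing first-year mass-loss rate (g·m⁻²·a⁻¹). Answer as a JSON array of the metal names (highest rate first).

zinc: T>10 °C ⇒ hinge -0.071·(21.2−10) = -0.7952
  Pd branch = 0.0129·Pd^0.44·e^(0.046·RH+f) = 0.8928 μm/a
  Sd branch = 0.0175·Sd^0.57·e^(0.008·RH+0.085·T) = 1.092 μm/a
  r_corr = 0.8928 + 1.092 = 1.985 μm/a
  mass loss = 1.985 μm/a × 7.14 g/cm³ = 14.17 g·m⁻²·a⁻¹
copper: f(T) = -0.080·(T−10) [T>10 °C] = -0.8960
  Pd branch = 0.0053·Pd^0.26·e^(0.059·RH+f) = 0.7418 μm/a
  Sd branch = 0.01025·Sd^0.27·e^(0.036·RH+0.049·T) = 1.587 μm/a
  sum: 0.7418 + 1.587 → r_corr = 2.329 μm/a
  mass loss = 2.329 μm/a × 8.96 g/cm³ = 20.86 g·m⁻²·a⁻¹
Ordering by g·m⁻²·a⁻¹: copper (20.9) > zinc (14.2)

["copper", "zinc"]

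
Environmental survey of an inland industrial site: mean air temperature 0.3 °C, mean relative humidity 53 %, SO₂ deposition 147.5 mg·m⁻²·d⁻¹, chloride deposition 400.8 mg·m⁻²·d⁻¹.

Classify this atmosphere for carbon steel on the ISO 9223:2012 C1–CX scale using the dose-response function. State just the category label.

carbon steel: f(T) = +0.150·(T−10) [T≤10 °C] = -1.4550
  sulphur-dioxide contribution → 16 μm/a
  chloride contribution → 24.39 μm/a
  ⇒ r_corr(carbon steel) = 40.39 μm/a
40.4 μm/a falls in (25, 50] for carbon steel → category C3

C3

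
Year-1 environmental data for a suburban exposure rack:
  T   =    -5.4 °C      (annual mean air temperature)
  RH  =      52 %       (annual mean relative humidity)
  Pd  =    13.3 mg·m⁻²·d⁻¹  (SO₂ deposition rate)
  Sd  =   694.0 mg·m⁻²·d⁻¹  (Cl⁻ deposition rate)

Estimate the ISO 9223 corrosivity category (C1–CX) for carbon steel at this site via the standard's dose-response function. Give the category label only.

carbon steel: f(T) = +0.150·(T−10) [T≤10 °C] = -2.3100
  SO₂ term: 1.77·13.3^0.52·exp(0.02·52-2.3100) = 1.909
  Cl⁻ term: 0.102·694.0^0.62·exp(0.033·52+0.04·-5.4) = 26.4
  sum: 1.909 + 26.4 → r_corr = 28.31 μm/a
ISO 9223 Table 2 (carbon steel): 25 < 28.3 ≤ 50 μm/a ⇒ C3

C3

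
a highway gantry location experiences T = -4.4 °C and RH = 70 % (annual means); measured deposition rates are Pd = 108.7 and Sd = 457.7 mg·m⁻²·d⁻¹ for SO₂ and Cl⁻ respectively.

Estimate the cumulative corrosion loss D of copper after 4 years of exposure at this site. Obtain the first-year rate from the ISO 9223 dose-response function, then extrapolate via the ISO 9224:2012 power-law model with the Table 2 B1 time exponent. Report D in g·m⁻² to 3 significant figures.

copper: temperature factor f = +0.126·(-14.4) = -1.8144
  sulphur-dioxide contribution → 0.1817 μm/a
  chloride contribution → 0.5369 μm/a
  ⇒ r_corr(copper) = 0.7186 μm/a
ISO 9224: D(t) = r_corr · t^b with b = 0.667 (copper, B1)
  D(4) = 0.7186 × 4^0.667 = 0.7186 × 2.521 = 1.812 μm
  Mass loss = 1.812 μm × 8.96 g/cm³ = 16.23 g·m⁻²

D(4) = 16.2 g·m⁻²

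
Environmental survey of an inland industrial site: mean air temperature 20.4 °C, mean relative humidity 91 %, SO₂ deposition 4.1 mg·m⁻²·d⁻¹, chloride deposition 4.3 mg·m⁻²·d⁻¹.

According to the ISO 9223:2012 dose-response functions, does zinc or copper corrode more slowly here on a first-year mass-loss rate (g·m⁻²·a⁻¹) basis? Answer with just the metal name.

zinc

zinc: f(T) = -0.071·(T−10) [T>10 °C] = -0.7384
  Pd branch = 0.0129·Pd^0.44·e^(0.046·RH+f) = 0.7542 μm/a
  Sd branch = 0.0175·Sd^0.57·e^(0.008·RH+0.085·T) = 0.4714 μm/a
  r_corr = 0.7542 + 0.4714 = 1.226 μm/a
  mass loss = 1.226 μm/a × 7.14 g/cm³ = 8.75 g·m⁻²·a⁻¹
copper: f(T) = -0.080·(T−10) [T>10 °C] = -0.8320
  Pd branch = 0.0053·Pd^0.26·e^(0.059·RH+f) = 0.7145 μm/a
  Cl⁻ term: 0.01025·4.3^0.27·exp(0.036·91+0.049·20.4) = 1.093
  sum: 0.7145 + 1.093 → r_corr = 1.808 μm/a
  mass loss = 1.808 μm/a × 8.96 g/cm³ = 16.2 g·m⁻²·a⁻¹
Ordering by g·m⁻²·a⁻¹: copper (16.2) > zinc (8.75)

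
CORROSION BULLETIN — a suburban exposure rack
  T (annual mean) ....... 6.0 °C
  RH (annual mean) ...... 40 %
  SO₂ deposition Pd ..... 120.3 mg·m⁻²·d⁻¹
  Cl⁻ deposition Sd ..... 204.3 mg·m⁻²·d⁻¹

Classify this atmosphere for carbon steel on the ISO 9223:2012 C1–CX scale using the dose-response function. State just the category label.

carbon steel: temperature factor f = +0.150·(-4.0) = -0.6000
  Pd branch = 1.77·Pd^0.52·e^(0.02·RH+f) = 26.1 μm/a
  Cl⁻ term: 0.102·204.3^0.62·exp(0.033·40+0.04·6.0) = 13.14
  sum: 26.1 + 13.14 → r_corr = 39.23 μm/a
ISO 9223 Table 2 (carbon steel): 25 < 39.2 ≤ 50 μm/a ⇒ C3

C3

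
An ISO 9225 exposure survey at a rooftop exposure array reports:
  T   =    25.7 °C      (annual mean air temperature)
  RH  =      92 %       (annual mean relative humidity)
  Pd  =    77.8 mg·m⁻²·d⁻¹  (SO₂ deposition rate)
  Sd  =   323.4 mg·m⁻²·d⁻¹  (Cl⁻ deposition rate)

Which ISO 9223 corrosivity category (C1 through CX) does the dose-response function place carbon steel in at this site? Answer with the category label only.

carbon steel: f(T) = -0.054·(T−10) [T>10 °C] = -0.8478
  SO₂ term: 1.77·77.8^0.52·exp(0.02·92-0.8478) = 45.94
  Sd branch = 0.102·Sd^0.62·e^(0.033·RH+0.04·T) = 213.6 μm/a
  r_corr = 45.94 + 213.6 = 259.5 μm/a
Category bounds: 200…700 μm/a bracket r_corr ⇒ CX

CX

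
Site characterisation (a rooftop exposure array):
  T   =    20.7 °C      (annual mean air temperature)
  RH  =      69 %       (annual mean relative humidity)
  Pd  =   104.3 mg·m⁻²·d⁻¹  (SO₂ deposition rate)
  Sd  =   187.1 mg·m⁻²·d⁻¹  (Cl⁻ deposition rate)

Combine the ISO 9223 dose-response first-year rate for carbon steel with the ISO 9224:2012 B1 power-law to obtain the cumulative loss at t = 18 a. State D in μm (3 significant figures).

D(18) = 465 μm

carbon steel: f(T) = -0.054·(T−10) [T>10 °C] = -0.5778
  Pd branch = 1.77·Pd^0.52·e^(0.02·RH+f) = 44.25 μm/a
  Sd branch = 0.102·Sd^0.62·e^(0.033·RH+0.04·T) = 58.31 μm/a
  r_corr = 44.25 + 58.31 = 102.6 μm/a
ISO 9224: D(t) = r_corr · t^b with b = 0.523 (carbon steel, B1)
  D(18) = 102.6 × 18^0.523 = 102.6 × 4.534 = 465 μm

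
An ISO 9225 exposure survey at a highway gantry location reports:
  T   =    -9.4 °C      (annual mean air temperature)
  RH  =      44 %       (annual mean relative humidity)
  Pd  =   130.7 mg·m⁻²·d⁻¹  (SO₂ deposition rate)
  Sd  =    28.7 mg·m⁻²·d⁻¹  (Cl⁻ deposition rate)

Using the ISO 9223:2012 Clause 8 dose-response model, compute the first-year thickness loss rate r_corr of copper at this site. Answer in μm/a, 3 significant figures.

r_corr = 0.0999 μm/a

copper: temperature factor f = +0.126·(-19.4) = -2.4444
  sulphur-dioxide contribution → 0.0219 μm/a
  chloride contribution → 0.07803 μm/a
  total first-year rate 0.09992 μm/a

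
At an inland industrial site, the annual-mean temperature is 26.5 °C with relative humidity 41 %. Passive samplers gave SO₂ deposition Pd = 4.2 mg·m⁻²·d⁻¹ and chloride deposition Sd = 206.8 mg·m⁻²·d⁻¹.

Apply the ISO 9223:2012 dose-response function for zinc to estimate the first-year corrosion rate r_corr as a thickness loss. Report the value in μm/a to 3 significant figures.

r_corr = 4.88 μm/a

zinc: temperature factor f = -0.071·(16.5) = -1.1715
  SO₂ term: 0.0129·4.2^0.44·exp(0.046·41-1.1715) = 0.04956
  Cl⁻ term: 0.0175·206.8^0.57·exp(0.008·41+0.085·26.5) = 4.826
  sum: 0.04956 + 4.826 → r_corr = 4.876 μm/a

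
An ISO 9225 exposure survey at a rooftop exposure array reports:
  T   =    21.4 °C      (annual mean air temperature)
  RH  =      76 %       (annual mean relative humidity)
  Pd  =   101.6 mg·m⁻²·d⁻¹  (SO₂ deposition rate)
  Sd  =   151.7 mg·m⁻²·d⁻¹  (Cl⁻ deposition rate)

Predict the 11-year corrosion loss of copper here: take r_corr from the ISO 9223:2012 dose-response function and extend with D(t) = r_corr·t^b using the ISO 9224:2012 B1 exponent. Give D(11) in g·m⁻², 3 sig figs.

copper: T>10 °C ⇒ hinge -0.080·(21.4−10) = -0.9120
  Pd branch = 0.0053·Pd^0.26·e^(0.059·RH+f) = 0.6271 μm/a
  Cl⁻ term: 0.01025·151.7^0.27·exp(0.036·76+0.049·21.4) = 1.751
  r_corr = 0.6271 + 1.751 = 2.378 μm/a
Long-term exponent b (ISO 9224 Table 2, B1) = 0.667
  D(11) = 2.378 × 11^0.667 = 2.378 × 4.95 = 11.77 μm
  Mass loss = 11.77 μm × 8.96 g/cm³ = 105.5 g·m⁻²

D(11) = 105 g·m⁻²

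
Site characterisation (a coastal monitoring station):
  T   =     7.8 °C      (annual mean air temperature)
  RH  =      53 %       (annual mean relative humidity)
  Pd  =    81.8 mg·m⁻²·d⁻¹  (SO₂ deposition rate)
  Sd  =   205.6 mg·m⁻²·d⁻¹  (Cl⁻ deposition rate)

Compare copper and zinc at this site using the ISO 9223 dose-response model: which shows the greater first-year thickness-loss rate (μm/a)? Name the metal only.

zinc

copper: T≤10 °C ⇒ hinge +0.126·(7.8−10) = -0.2772
  Pd branch = 0.0053·Pd^0.26·e^(0.059·RH+f) = 0.2879 μm/a
  Cl⁻ term: 0.01025·205.6^0.27·exp(0.036·53+0.049·7.8) = 0.4264
  r_corr = 0.2879 + 0.4264 = 0.7143 μm/a
zinc: f(T) = +0.038·(T−10) [T≤10 °C] = -0.0836
  Pd branch = 0.0129·Pd^0.44·e^(0.046·RH+f) = 0.9434 μm/a
  Cl⁻ term: 0.0175·205.6^0.57·exp(0.008·53+0.085·7.8) = 1.08
  r_corr = 0.9434 + 1.08 = 2.024 μm/a
Ordering by μm/a: zinc (2.02) > copper (0.714)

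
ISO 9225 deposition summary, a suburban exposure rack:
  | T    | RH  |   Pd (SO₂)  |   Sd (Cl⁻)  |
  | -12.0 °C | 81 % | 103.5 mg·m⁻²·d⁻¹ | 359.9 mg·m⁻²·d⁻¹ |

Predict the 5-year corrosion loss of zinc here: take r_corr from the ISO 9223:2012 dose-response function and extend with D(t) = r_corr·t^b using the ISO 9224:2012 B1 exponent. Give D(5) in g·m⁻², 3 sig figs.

D(5) = 56.4 g·m⁻²

zinc: f(T) = +0.038·(T−10) [T≤10 °C] = -0.8360
  Pd branch = 0.0129·Pd^0.44·e^(0.046·RH+f) = 1.788 μm/a
  Cl⁻ term: 0.0175·359.9^0.57·exp(0.008·81+0.085·-12.0) = 0.3455
  r_corr = 1.788 + 0.3455 = 2.133 μm/a
Long-term exponent b (ISO 9224 Table 2, B1) = 0.813
  D(5) = 2.133 × 5^0.813 = 2.133 × 3.701 = 7.894 μm
  Mass loss = 7.894 μm × 7.14 g/cm³ = 56.36 g·m⁻²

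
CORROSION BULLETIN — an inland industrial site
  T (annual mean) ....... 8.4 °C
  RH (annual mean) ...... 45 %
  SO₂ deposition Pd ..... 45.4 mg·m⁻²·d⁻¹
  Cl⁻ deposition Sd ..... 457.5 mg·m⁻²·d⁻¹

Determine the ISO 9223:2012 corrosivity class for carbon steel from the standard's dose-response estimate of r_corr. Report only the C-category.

C4

carbon steel: f(T) = +0.150·(T−10) [T≤10 °C] = -0.2400
  Pd branch = 1.77·Pd^0.52·e^(0.02·RH+f) = 24.9 μm/a
  Sd branch = 0.102·Sd^0.62·e^(0.033·RH+0.04·T) = 28.11 μm/a
  sum: 24.9 + 28.11 → r_corr = 53.02 μm/a
Category bounds: 50…80 μm/a bracket r_corr ⇒ C4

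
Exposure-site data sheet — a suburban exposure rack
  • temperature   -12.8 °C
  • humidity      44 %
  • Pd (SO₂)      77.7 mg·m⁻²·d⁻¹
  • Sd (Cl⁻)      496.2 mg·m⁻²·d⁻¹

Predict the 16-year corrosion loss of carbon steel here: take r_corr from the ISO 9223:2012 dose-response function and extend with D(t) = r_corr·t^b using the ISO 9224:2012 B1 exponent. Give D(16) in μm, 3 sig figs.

carbon steel: temperature factor f = +0.150·(-22.8) = -3.4200
  sulphur-dioxide contribution → 1.342 μm/a
  chloride contribution → 12.25 μm/a
  ⇒ r_corr(carbon steel) = 13.59 μm/a
Power-law: D(16) = r_corr · 16^0.523
  D(16) = 13.59 × 16^0.523 = 13.59 × 4.263 = 57.95 μm

D(16) = 58.0 μm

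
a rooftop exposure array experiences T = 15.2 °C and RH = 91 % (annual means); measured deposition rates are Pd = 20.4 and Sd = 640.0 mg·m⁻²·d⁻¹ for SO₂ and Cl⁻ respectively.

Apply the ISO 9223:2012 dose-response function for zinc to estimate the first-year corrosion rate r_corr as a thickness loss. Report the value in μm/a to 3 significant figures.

zinc: T>10 °C ⇒ hinge -0.071·(15.2−10) = -0.3692
  SO₂ term: 0.0129·20.4^0.44·exp(0.046·91-0.3692) = 2.21
  Cl⁻ term: 0.0175·640.0^0.57·exp(0.008·91+0.085·15.2) = 5.246
  sum: 2.21 + 5.246 → r_corr = 7.456 μm/a

r_corr = 7.46 μm/a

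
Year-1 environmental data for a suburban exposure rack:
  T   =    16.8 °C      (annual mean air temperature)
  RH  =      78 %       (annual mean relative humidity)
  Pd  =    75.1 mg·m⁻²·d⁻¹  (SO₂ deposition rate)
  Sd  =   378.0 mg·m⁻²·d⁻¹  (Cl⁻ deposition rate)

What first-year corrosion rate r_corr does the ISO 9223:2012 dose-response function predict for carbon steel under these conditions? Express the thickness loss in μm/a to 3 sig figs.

carbon steel: f(T) = -0.054·(T−10) [T>10 °C] = -0.3672
  sulphur-dioxide contribution → 55.12 μm/a
  chloride contribution → 103.8 μm/a
  ⇒ r_corr(carbon steel) = 159 μm/a

r_corr = 159 μm/a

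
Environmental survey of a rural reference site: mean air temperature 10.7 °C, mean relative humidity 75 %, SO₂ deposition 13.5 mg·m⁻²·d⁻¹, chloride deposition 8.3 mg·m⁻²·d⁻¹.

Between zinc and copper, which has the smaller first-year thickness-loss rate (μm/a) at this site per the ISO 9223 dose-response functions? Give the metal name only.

copper

zinc: T>10 °C ⇒ hinge -0.071·(10.7−10) = -0.0497
  Pd branch = 0.0129·Pd^0.44·e^(0.046·RH+f) = 1.215 μm/a
  Cl⁻ term: 0.0175·8.3^0.57·exp(0.008·75+0.085·10.7) = 0.2645
  r_corr = 1.215 + 0.2645 = 1.48 μm/a
copper: T>10 °C ⇒ hinge -0.080·(10.7−10) = -0.0560
  Pd branch = 0.0053·Pd^0.26·e^(0.059·RH+f) = 0.8234 μm/a
  Cl⁻ term: 0.01025·8.3^0.27·exp(0.036·75+0.049·10.7) = 0.4562
  sum: 0.8234 + 0.4562 → r_corr = 1.28 μm/a
Ordering by μm/a: zinc (1.48) > copper (1.28)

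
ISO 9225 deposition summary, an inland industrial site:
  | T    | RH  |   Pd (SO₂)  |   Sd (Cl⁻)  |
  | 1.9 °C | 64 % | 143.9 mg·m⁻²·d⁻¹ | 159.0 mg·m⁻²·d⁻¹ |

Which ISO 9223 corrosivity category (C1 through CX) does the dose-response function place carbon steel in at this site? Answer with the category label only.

carbon steel: temperature factor f = +0.150·(-8.1) = -1.2150
  Pd branch = 1.77·Pd^0.52·e^(0.02·RH+f) = 25.03 μm/a
  Sd branch = 0.102·Sd^0.62·e^(0.033·RH+0.04·T) = 21.07 μm/a
  r_corr = 25.03 + 21.07 = 46.1 μm/a
ISO 9223 Table 2 (carbon steel): 25 < 46.1 ≤ 50 μm/a ⇒ C3

C3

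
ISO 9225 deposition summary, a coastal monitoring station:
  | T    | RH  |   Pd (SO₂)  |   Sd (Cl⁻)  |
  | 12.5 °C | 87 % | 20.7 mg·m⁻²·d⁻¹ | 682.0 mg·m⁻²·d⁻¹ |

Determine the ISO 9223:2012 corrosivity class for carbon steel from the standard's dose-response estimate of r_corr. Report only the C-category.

carbon steel: f(T) = -0.054·(T−10) [T>10 °C] = -0.1350
  SO₂ term: 1.77·20.7^0.52·exp(0.02·87-0.1350) = 42.59
  Sd branch = 0.102·Sd^0.62·e^(0.033·RH+0.04·T) = 169.6 μm/a
  r_corr = 42.59 + 169.6 = 212.2 μm/a
Category bounds: 200…700 μm/a bracket r_corr ⇒ CX

CX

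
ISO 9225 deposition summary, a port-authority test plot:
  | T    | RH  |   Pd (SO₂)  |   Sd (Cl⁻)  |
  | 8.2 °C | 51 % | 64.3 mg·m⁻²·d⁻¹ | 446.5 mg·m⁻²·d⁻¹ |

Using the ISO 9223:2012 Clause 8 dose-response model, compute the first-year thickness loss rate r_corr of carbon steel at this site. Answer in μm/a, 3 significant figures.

carbon steel: f(T) = +0.150·(T−10) [T≤10 °C] = -0.2700
  Pd branch = 1.77·Pd^0.52·e^(0.02·RH+f) = 32.66 μm/a
  Cl⁻ term: 0.102·446.5^0.62·exp(0.033·51+0.04·8.2) = 33.49
  sum: 32.66 + 33.49 → r_corr = 66.14 μm/a

r_corr = 66.1 μm/a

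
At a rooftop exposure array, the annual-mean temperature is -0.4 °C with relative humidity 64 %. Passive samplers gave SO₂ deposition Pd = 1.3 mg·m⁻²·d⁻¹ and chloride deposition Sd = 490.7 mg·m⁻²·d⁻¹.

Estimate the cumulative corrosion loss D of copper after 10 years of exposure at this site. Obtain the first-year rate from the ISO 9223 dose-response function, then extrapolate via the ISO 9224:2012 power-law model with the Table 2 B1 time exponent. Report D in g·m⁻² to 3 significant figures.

D(10) = 25.1 g·m⁻²

copper: T≤10 °C ⇒ hinge +0.126·(-0.4−10) = -1.3104
  Pd branch = 0.0053·Pd^0.26·e^(0.059·RH+f) = 0.06679 μm/a
  Sd branch = 0.01025·Sd^0.27·e^(0.036·RH+0.049·T) = 0.5362 μm/a
  sum: 0.06679 + 0.5362 → r_corr = 0.603 μm/a
Power-law: D(10) = r_corr · 10^0.667
  D(10) = 0.603 × 10^0.667 = 0.603 × 4.645 = 2.801 μm
  Mass loss = 2.801 μm × 8.96 g/cm³ = 25.1 g·m⁻²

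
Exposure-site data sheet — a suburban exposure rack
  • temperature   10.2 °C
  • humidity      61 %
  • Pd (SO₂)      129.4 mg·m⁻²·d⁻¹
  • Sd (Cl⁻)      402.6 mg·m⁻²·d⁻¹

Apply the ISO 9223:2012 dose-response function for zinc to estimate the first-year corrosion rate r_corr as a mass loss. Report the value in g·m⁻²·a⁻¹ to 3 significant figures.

r_corr = 27.6 g·m⁻²·a⁻¹

zinc: f(T) = -0.071·(T−10) [T>10 °C] = -0.0142
  SO₂ term: 0.0129·129.4^0.44·exp(0.046·61-0.0142) = 1.788
  Cl⁻ term: 0.0175·402.6^0.57·exp(0.008·61+0.085·10.2) = 2.072
  r_corr = 1.788 + 2.072 = 3.859 μm/a
Convert to mass loss: 3.859 μm/a × 7.14 g/cm³ = 27.55 g·m⁻²·a⁻¹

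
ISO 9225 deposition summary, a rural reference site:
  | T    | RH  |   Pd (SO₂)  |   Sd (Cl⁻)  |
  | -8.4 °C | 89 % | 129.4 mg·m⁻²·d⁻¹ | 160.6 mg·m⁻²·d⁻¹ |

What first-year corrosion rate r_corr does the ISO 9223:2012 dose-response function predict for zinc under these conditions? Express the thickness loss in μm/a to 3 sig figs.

r_corr = 3.58 μm/a

zinc: T≤10 °C ⇒ hinge +0.038·(-8.4−10) = -0.6992
  sulphur-dioxide contribution → 3.267 μm/a
  chloride contribution → 0.3158 μm/a
  ⇒ r_corr(zinc) = 3.583 μm/a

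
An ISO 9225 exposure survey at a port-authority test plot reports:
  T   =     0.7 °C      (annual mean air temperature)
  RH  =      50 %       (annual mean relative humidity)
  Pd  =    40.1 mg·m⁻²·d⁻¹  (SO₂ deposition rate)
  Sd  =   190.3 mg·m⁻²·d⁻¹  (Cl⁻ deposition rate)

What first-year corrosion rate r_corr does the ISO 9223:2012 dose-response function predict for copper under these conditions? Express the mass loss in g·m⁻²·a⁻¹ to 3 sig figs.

copper: f(T) = +0.126·(T−10) [T≤10 °C] = -1.1718
  sulphur-dioxide contribution → 0.08191 μm/a
  chloride contribution → 0.2647 μm/a
  ⇒ r_corr(copper) = 0.3466 μm/a
Convert to mass loss: 0.3466 μm/a × 8.96 g/cm³ = 3.106 g·m⁻²·a⁻¹

r_corr = 3.11 g·m⁻²·a⁻¹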